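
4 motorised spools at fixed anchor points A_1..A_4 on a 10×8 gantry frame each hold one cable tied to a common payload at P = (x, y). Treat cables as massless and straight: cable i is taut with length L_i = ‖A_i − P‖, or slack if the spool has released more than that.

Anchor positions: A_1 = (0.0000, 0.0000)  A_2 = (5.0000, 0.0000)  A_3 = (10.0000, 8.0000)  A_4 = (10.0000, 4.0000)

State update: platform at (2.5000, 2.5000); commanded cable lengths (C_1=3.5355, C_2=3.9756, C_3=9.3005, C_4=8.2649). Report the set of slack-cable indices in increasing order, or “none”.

2, 4

i=1: geometric 3.5355 vs commanded 3.5355 ⇒ taut
i=2: geometric 3.5355 vs commanded 3.9756 ⇒ slack
i=3: geometric 9.3005 vs commanded 9.3005 ⇒ taut
i=4: geometric 7.6485 vs commanded 8.2649 ⇒ slack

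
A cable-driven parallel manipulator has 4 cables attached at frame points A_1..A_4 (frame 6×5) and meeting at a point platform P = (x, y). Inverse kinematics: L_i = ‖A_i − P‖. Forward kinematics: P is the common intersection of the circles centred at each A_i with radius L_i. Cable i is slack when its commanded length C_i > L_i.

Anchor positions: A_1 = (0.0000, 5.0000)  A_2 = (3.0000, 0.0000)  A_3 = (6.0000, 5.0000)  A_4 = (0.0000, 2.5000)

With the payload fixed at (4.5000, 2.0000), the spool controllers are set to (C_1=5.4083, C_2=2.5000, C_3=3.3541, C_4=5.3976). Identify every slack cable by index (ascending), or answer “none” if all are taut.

4

i=1: geometric 5.4083 vs commanded 5.4083 ⇒ taut
i=2: geometric 2.5000 vs commanded 2.5000 ⇒ taut
i=3: geometric 3.3541 vs commanded 3.3541 ⇒ taut
i=4: geometric 4.5277 vs commanded 5.3976 ⇒ slack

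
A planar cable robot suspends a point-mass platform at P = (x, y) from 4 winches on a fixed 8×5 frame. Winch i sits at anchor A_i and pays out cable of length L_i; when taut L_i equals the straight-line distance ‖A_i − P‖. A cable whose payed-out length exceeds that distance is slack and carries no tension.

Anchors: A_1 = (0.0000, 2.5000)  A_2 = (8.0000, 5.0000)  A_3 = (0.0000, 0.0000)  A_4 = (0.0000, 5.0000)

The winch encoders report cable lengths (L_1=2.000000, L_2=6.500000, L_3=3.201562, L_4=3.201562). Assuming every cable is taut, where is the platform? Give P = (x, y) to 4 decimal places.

(2.0000, 2.5000)

circle eqns → linear via eq_j − eq_1; set c_j = A_j·A_j − L_j²
c_1 = 0.0000+6.2500−4.0000 = 2.2500
-16.0000·x − 5.0000·y = c_1−c_2 = -44.5000
0.0000·x + 5.0000·y = c_1−c_3 = 12.5000
0.0000·x − 5.0000·y = c_1−c_4 = -12.5000
solve first two rows → x=2.0000, y=2.5000
check cable 4: ‖A_4−P‖² = 10.2500 ≈ L_4² = 10.2500 ✓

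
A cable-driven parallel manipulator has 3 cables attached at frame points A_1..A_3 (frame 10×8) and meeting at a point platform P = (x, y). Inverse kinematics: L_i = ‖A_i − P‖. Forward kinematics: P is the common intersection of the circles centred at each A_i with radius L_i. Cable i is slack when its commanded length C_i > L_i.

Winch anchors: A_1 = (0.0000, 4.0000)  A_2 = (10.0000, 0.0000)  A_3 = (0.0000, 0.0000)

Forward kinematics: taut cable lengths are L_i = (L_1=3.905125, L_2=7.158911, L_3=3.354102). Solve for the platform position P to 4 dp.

(3.0000, 1.5000)

each cable: (A_i−P)·(A_i−P) = L_i²; let q_i = ‖A_i‖²−L_i²
q_1 = 0.0000+16.0000−15.2500 = 0.7500
row 1: -20.0000x + 8.0000y = -48.0000  (q_2=48.7500)
row 2: 0.0000x + 8.0000y = 12.0000  (q_3=-11.2500)
Cramer on rows 1–2 → x = 3.0000, y = 1.5000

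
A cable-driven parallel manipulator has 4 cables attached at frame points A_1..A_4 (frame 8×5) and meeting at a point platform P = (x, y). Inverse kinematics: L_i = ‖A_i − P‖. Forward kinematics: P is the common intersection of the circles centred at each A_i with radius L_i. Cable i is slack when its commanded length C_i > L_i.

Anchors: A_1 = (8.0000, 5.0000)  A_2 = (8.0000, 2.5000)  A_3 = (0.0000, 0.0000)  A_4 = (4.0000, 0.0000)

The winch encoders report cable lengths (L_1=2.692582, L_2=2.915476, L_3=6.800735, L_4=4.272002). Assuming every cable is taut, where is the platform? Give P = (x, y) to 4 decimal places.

each cable: (A_i−P)·(A_i−P) = L_i²; let q_i = ‖A_i‖²−L_i²
q_1 = 64.0000+25.0000−7.2500 = 81.7500
row 1: 0.0000x + 5.0000y = 20.0000  (q_2=61.7500)
row 2: 16.0000x + 10.0000y = 128.0000  (q_3=-46.2500)
row 3: 8.0000x + 10.0000y = 84.0000  (q_4=-2.2500)
Cramer on rows 1–2 → x = 5.5000, y = 4.0000
check cable 4: ‖A_4−P‖² = 18.2500 ≈ L_4² = 18.2500 ✓

(5.5000, 4.0000)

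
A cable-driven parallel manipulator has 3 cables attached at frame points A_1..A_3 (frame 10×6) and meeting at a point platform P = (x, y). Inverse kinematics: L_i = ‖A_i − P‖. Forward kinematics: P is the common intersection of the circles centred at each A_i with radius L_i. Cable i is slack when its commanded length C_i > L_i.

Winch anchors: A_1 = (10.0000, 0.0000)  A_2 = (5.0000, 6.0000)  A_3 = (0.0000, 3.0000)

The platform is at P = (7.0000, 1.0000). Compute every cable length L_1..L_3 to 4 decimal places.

cable 1: Δx=3.0000, Δy=-1.0000; L_1 = √(Δx²+Δy²) = 3.1623
cable 2: Δx=-2.0000, Δy=5.0000; L_2 = √(Δx²+Δy²) = 5.3852
cable 3: Δx=-7.0000, Δy=2.0000; L_3 = √(Δx²+Δy²) = 7.2801

(3.1623, 5.3852, 7.2801)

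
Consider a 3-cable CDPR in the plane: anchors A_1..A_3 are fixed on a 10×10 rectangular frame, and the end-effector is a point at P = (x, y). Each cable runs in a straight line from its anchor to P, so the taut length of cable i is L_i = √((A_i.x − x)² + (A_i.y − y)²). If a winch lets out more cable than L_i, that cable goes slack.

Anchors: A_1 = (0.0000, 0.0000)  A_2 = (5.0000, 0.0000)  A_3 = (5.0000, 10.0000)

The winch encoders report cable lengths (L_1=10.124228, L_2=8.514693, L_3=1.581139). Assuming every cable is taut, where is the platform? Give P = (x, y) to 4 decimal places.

expand ‖A_i−P‖²=L_i² and subtract eq 1 (q_i ≔ ‖A_i‖²−L_i²)
q_1 = 0.0000+0.0000−102.5000 = -102.5000
eq1−eq2 → [-10.0000  0.0000]·P = -55.0000
eq1−eq3 → [-10.0000  -20.0000]·P = -225.0000
2×2 solve → P = (5.5000, 8.5000)

(5.5000, 8.5000)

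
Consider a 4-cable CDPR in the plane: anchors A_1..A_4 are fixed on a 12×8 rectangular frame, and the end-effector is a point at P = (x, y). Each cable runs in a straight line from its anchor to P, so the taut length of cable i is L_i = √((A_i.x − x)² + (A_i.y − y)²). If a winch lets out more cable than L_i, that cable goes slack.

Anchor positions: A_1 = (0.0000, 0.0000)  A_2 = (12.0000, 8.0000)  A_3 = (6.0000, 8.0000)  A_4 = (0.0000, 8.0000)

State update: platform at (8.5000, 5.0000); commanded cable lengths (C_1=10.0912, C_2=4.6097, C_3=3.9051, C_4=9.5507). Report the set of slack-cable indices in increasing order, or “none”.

cable 1: √((-8.5000)²+(-5.0000)²)=9.8615, C_1=10.0912: slack
cable 2: √((3.5000)²+(3.0000)²)=4.6098, C_2=4.6097: taut
cable 3: √((-2.5000)²+(3.0000)²)=3.9051, C_3=3.9051: taut
cable 4: √((-8.5000)²+(3.0000)²)=9.0139, C_4=9.5507: slack

1, 4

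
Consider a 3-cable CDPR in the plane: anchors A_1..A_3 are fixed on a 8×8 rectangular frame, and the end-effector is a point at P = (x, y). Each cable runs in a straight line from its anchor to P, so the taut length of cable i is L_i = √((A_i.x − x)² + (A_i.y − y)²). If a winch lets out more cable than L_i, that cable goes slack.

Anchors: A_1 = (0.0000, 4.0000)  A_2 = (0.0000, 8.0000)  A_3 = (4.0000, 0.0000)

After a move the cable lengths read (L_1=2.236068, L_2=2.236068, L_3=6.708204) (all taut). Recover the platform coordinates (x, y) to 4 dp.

circle eqns → linear via eq_j − eq_1; set k_j = A_j·A_j − L_j²
k_1 = 0.0000+16.0000−5.0000 = 11.0000
0.0000·x − 8.0000·y = k_1−k_2 = -48.0000
-8.0000·x + 8.0000·y = k_1−k_3 = 40.0000
solve first two rows → x=1.0000, y=6.0000

(1.0000, 6.0000)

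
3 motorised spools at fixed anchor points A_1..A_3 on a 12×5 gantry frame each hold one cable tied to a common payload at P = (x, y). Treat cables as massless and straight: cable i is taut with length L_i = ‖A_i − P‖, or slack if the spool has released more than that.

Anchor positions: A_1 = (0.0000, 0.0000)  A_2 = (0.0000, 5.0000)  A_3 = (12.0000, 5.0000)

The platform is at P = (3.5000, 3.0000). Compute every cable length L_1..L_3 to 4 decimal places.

cable 1: Δx=-3.5000, Δy=-3.0000; L_1 = √(Δx²+Δy²) = 4.6098
cable 2: Δx=-3.5000, Δy=2.0000; L_2 = √(Δx²+Δy²) = 4.0311
cable 3: Δx=8.5000, Δy=2.0000; L_3 = √(Δx²+Δy²) = 8.7321

(4.6098, 4.0311, 8.7321)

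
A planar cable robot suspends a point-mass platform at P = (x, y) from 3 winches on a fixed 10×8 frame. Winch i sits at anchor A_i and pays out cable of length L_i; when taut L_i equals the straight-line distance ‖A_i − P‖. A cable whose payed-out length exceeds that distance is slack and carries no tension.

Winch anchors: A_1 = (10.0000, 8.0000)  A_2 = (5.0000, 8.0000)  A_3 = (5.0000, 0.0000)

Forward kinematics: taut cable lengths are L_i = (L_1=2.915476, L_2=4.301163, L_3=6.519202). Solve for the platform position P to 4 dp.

expand ‖A_i−P‖²=L_i² and subtract eq 1 (q_i ≔ ‖A_i‖²−L_i²)
q_1 = 100.0000+64.0000−8.5000 = 155.5000
eq1−eq2 → [10.0000  0.0000]·P = 85.0000
eq1−eq3 → [10.0000  16.0000]·P = 173.0000
2×2 solve → P = (8.5000, 5.5000)

(8.5000, 5.5000)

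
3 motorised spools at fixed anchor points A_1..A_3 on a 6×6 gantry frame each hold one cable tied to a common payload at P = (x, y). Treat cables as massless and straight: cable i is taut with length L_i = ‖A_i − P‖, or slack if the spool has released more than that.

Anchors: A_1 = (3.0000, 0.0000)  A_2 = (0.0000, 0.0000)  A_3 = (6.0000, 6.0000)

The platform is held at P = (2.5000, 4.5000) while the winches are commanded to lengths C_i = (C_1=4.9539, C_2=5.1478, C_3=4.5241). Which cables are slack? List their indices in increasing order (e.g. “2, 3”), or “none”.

1, 3

cable 1: L_1 = ‖A_1−P‖ = 4.5277;  C_1 = 4.9539 → slack
cable 2: L_2 = ‖A_2−P‖ = 5.1478;  C_2 = 5.1478 → taut
cable 3: L_3 = ‖A_3−P‖ = 3.8079;  C_3 = 4.5241 → slack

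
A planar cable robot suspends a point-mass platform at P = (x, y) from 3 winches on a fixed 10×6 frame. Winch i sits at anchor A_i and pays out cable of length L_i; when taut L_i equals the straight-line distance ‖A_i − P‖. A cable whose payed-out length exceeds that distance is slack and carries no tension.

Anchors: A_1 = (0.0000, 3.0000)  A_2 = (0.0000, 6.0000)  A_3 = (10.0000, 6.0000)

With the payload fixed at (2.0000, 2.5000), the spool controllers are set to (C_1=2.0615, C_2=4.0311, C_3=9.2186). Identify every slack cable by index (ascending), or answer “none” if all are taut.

3

cable 1: √((-2.0000)²+(0.5000)²)=2.0616, C_1=2.0615: taut
cable 2: √((-2.0000)²+(3.5000)²)=4.0311, C_2=4.0311: taut
cable 3: √((8.0000)²+(3.5000)²)=8.7321, C_3=9.2186: slack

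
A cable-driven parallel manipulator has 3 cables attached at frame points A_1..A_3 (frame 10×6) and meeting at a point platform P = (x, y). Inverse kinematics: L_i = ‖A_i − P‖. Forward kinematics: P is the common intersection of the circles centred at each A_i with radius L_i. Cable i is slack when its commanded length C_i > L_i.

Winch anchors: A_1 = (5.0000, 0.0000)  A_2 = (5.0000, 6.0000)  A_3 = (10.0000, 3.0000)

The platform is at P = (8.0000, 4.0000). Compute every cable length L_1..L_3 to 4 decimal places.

cable 1: Δx=-3.0000, Δy=-4.0000; L_1 = √(Δx²+Δy²) = 5.0000
cable 2: Δx=-3.0000, Δy=2.0000; L_2 = √(Δx²+Δy²) = 3.6056
cable 3: Δx=2.0000, Δy=-1.0000; L_3 = √(Δx²+Δy²) = 2.2361

(5.0000, 3.6056, 2.2361)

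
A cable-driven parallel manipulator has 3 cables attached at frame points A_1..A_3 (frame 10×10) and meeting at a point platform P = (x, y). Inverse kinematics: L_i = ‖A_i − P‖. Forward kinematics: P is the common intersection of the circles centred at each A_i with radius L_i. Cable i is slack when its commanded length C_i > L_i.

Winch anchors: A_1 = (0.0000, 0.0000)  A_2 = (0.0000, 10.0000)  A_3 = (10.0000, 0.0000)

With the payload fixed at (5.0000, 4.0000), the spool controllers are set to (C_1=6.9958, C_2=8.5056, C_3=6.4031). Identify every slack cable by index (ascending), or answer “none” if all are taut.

1, 2

cable 1: √((-5.0000)²+(-4.0000)²)=6.4031, C_1=6.9958: slack
cable 2: √((-5.0000)²+(6.0000)²)=7.8102, C_2=8.5056: slack
cable 3: √((5.0000)²+(-4.0000)²)=6.4031, C_3=6.4031: taut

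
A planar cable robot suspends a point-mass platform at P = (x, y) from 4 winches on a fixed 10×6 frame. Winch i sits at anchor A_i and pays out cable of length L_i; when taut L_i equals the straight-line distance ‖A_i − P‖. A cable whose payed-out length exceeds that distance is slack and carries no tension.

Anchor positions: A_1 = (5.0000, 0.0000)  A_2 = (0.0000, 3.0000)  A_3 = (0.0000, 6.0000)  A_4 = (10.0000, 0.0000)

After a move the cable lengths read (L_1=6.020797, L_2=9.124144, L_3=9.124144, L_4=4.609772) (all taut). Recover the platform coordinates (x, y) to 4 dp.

(9.0000, 4.5000)

each cable: (A_i−P)·(A_i−P) = L_i²; let c_i = ‖A_i‖²−L_i²
c_1 = 25.0000+0.0000−36.2500 = -11.2500
row 1: 10.0000x − 6.0000y = 63.0000  (c_2=-74.2500)
row 2: 10.0000x − 12.0000y = 36.0000  (c_3=-47.2500)
row 3: -10.0000x + 0.0000y = -90.0000  (c_4=78.7500)
Cramer on rows 1–2 → x = 9.0000, y = 4.5000
check cable 4: ‖A_4−P‖² = 21.2500 ≈ L_4² = 21.2500 ✓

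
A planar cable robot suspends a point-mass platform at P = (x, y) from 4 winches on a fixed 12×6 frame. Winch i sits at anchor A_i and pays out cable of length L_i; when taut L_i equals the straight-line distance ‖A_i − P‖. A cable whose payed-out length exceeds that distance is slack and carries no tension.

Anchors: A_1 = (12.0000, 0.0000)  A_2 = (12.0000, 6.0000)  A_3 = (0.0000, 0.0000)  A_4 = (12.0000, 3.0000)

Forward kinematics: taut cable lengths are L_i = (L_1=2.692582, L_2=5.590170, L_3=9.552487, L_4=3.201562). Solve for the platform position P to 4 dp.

circle eqns → linear via eq_j − eq_1; set c_j = A_j·A_j − L_j²
c_1 = 144.0000+0.0000−7.2500 = 136.7500
0.0000·x − 12.0000·y = c_1−c_2 = -12.0000
24.0000·x + 0.0000·y = c_1−c_3 = 228.0000
0.0000·x − 6.0000·y = c_1−c_4 = -6.0000
solve first two rows → x=9.5000, y=1.0000
check cable 4: ‖A_4−P‖² = 10.2500 ≈ L_4² = 10.2500 ✓

(9.5000, 1.0000)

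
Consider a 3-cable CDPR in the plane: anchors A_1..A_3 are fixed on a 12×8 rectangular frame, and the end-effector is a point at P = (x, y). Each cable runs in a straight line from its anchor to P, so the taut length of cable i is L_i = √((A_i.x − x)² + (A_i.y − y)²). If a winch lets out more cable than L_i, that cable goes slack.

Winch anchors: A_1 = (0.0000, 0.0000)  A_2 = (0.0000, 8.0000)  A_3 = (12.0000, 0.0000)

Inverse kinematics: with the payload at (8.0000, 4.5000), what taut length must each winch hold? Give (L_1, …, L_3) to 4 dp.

cable 1: Δx=-8.0000, Δy=-4.5000; L_1 = √(Δx²+Δy²) = 9.1788
cable 2: Δx=-8.0000, Δy=3.5000; L_2 = √(Δx²+Δy²) = 8.7321
cable 3: Δx=4.0000, Δy=-4.5000; L_3 = √(Δx²+Δy²) = 6.0208

(9.1788, 8.7321, 6.0208)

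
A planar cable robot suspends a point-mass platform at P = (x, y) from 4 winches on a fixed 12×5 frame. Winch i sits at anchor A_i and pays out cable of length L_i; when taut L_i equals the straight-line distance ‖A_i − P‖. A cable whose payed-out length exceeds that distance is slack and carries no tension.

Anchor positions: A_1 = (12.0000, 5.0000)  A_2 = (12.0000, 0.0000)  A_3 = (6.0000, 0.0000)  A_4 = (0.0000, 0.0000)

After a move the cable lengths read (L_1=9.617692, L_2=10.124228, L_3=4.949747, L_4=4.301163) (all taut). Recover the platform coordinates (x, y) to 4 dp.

expand ‖A_i−P‖²=L_i² and subtract eq 1 (q_i ≔ ‖A_i‖²−L_i²)
q_1 = 144.0000+25.0000−92.5000 = 76.5000
eq1−eq2 → [0.0000  10.0000]·P = 35.0000
eq1−eq3 → [12.0000  10.0000]·P = 65.0000
eq1−eq4 → [24.0000  10.0000]·P = 95.0000
2×2 solve → P = (2.5000, 3.5000)
check cable 4: ‖A_4−P‖² = 18.5000 ≈ L_4² = 18.5000 ✓

(2.5000, 3.5000)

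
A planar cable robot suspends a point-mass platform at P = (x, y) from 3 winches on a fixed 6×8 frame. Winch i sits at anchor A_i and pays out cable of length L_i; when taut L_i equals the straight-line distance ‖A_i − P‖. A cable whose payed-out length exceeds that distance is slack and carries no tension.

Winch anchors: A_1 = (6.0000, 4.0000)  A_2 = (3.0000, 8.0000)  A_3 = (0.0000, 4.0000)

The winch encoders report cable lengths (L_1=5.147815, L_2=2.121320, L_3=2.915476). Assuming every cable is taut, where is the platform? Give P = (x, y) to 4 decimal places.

(1.5000, 6.5000)

expand ‖A_i−P‖²=L_i² and subtract eq 1 (k_i ≔ ‖A_i‖²−L_i²)
k_1 = 36.0000+16.0000−26.5000 = 25.5000
eq1−eq2 → [6.0000  -8.0000]·P = -43.0000
eq1−eq3 → [12.0000  0.0000]·P = 18.0000
2×2 solve → P = (1.5000, 6.5000)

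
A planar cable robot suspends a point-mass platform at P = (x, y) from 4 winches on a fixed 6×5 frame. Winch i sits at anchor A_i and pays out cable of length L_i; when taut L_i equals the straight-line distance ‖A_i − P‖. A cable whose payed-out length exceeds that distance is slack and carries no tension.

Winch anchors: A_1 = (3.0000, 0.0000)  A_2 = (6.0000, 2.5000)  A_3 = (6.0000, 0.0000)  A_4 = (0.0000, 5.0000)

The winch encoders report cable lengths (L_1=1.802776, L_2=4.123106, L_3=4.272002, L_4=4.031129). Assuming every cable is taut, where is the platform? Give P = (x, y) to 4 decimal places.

circle eqns → linear via eq_j − eq_1; set c_j = A_j·A_j − L_j²
c_1 = 9.0000+0.0000−3.2500 = 5.7500
-6.0000·x − 5.0000·y = c_1−c_2 = -19.5000
-6.0000·x + 0.0000·y = c_1−c_3 = -12.0000
6.0000·x − 10.0000·y = c_1−c_4 = -3.0000
solve first two rows → x=2.0000, y=1.5000
check cable 4: ‖A_4−P‖² = 16.2500 ≈ L_4² = 16.2500 ✓

(2.0000, 1.5000)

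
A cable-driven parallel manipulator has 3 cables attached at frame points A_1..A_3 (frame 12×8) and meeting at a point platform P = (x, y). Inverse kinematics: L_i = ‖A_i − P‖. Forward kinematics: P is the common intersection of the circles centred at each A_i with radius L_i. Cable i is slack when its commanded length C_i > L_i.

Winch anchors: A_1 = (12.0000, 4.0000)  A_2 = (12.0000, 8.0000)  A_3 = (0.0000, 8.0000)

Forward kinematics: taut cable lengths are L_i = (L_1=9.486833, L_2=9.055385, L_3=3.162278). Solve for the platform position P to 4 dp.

(3.0000, 7.0000)

expand ‖A_i−P‖²=L_i² and subtract eq 1 (q_i ≔ ‖A_i‖²−L_i²)
q_1 = 144.0000+16.0000−90.0000 = 70.0000
eq1−eq2 → [0.0000  -8.0000]·P = -56.0000
eq1−eq3 → [24.0000  -8.0000]·P = 16.0000
2×2 solve → P = (3.0000, 7.0000)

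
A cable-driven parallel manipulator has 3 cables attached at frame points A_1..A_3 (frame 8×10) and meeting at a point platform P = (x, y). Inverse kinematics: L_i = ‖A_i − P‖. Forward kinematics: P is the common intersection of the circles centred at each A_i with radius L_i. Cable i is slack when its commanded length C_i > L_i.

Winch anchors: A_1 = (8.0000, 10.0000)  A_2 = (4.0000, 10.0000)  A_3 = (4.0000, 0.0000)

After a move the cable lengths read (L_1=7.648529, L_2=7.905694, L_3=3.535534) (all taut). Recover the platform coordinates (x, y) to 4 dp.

(6.5000, 2.5000)

each cable: (A_i−P)·(A_i−P) = L_i²; let c_i = ‖A_i‖²−L_i²
c_1 = 64.0000+100.0000−58.5000 = 105.5000
row 1: 8.0000x + 0.0000y = 52.0000  (c_2=53.5000)
row 2: 8.0000x + 20.0000y = 102.0000  (c_3=3.5000)
Cramer on rows 1–2 → x = 6.5000, y = 2.5000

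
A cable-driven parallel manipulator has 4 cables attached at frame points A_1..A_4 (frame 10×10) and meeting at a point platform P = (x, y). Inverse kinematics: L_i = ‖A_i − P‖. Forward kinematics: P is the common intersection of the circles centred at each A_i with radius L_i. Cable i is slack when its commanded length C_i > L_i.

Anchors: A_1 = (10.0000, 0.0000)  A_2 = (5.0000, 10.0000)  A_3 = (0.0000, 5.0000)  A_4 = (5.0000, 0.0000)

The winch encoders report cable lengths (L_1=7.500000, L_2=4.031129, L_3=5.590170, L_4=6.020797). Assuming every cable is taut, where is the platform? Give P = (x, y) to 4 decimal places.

(5.5000, 6.0000)

expand ‖A_i−P‖²=L_i² and subtract eq 1 (k_i ≔ ‖A_i‖²−L_i²)
k_1 = 100.0000+0.0000−56.2500 = 43.7500
eq1−eq2 → [10.0000  -20.0000]·P = -65.0000
eq1−eq3 → [20.0000  -10.0000]·P = 50.0000
eq1−eq4 → [10.0000  0.0000]·P = 55.0000
2×2 solve → P = (5.5000, 6.0000)
check cable 4: ‖A_4−P‖² = 36.2500 ≈ L_4² = 36.2500 ✓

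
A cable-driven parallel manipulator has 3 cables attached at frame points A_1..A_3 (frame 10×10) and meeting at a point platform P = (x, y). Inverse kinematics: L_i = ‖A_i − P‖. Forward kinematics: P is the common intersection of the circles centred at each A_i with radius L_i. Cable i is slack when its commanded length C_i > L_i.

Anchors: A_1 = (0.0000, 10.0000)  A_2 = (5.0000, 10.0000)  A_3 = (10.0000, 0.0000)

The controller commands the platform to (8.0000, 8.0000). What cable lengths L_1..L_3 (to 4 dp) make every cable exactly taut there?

L_1 = √((0.0000−8.0000)² + (10.0000−8.0000)²) = 8.2462
L_2 = √((5.0000−8.0000)² + (10.0000−8.0000)²) = 3.6056
L_3 = √((10.0000−8.0000)² + (0.0000−8.0000)²) = 8.2462

(8.2462, 3.6056, 8.2462)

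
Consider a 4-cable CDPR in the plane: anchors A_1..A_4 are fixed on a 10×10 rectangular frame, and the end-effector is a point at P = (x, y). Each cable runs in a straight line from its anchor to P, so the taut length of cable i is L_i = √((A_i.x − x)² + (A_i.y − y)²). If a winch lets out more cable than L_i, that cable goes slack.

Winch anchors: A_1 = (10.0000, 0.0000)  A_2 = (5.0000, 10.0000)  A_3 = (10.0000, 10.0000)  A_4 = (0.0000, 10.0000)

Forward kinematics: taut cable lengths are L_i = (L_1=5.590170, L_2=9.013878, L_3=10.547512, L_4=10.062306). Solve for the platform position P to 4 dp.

(4.5000, 1.0000)

expand ‖A_i−P‖²=L_i² and subtract eq 1 (q_i ≔ ‖A_i‖²−L_i²)
q_1 = 100.0000+0.0000−31.2500 = 68.7500
eq1−eq2 → [10.0000  -20.0000]·P = 25.0000
eq1−eq3 → [0.0000  -20.0000]·P = -20.0000
eq1−eq4 → [20.0000  -20.0000]·P = 70.0000
2×2 solve → P = (4.5000, 1.0000)
check cable 4: ‖A_4−P‖² = 101.2500 ≈ L_4² = 101.2500 ✓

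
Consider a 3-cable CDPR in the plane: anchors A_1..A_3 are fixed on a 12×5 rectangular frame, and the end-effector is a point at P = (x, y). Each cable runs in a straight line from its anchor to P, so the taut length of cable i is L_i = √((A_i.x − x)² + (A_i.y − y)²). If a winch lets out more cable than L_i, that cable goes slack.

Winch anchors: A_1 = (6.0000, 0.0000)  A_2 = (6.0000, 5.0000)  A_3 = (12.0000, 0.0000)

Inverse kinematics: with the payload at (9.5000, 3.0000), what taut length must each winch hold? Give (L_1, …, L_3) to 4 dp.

cable 1: Δx=-3.5000, Δy=-3.0000; L_1 = √(Δx²+Δy²) = 4.6098
cable 2: Δx=-3.5000, Δy=2.0000; L_2 = √(Δx²+Δy²) = 4.0311
cable 3: Δx=2.5000, Δy=-3.0000; L_3 = √(Δx²+Δy²) = 3.9051

(4.6098, 4.0311, 3.9051)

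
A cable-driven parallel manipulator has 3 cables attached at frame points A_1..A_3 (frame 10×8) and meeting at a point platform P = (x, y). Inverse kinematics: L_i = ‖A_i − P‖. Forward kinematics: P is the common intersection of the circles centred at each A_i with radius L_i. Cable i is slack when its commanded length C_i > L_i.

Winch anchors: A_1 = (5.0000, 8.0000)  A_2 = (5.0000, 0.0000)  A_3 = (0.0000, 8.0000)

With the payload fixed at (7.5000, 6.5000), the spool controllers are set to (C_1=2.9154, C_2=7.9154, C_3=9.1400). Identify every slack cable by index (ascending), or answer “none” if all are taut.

cable 1: L_1 = ‖A_1−P‖ = 2.9155;  C_1 = 2.9154 → taut
cable 2: L_2 = ‖A_2−P‖ = 6.9642;  C_2 = 7.9154 → slack
cable 3: L_3 = ‖A_3−P‖ = 7.6485;  C_3 = 9.1400 → slack

2, 3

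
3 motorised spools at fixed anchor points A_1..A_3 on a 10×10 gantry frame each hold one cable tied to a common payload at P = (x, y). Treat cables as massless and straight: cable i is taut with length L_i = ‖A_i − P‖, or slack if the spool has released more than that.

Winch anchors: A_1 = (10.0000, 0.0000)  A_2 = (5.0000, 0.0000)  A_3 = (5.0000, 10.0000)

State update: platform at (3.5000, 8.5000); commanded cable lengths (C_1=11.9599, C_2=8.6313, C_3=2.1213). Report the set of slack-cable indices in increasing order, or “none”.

cable 1: √((6.5000)²+(-8.5000)²)=10.7005, C_1=11.9599: slack
cable 2: √((1.5000)²+(-8.5000)²)=8.6313, C_2=8.6313: taut
cable 3: √((1.5000)²+(1.5000)²)=2.1213, C_3=2.1213: taut

1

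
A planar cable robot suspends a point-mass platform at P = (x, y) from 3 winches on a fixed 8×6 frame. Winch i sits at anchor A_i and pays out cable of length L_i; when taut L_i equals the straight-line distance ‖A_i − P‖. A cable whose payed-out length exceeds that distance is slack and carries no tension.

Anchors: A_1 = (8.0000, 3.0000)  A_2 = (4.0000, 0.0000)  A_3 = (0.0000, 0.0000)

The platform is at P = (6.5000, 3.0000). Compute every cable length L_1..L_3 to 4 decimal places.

cable 1: Δx=1.5000, Δy=0.0000; L_1 = √(Δx²+Δy²) = 1.5000
cable 2: Δx=-2.5000, Δy=-3.0000; L_2 = √(Δx²+Δy²) = 3.9051
cable 3: Δx=-6.5000, Δy=-3.0000; L_3 = √(Δx²+Δy²) = 7.1589

(1.5000, 3.9051, 7.1589)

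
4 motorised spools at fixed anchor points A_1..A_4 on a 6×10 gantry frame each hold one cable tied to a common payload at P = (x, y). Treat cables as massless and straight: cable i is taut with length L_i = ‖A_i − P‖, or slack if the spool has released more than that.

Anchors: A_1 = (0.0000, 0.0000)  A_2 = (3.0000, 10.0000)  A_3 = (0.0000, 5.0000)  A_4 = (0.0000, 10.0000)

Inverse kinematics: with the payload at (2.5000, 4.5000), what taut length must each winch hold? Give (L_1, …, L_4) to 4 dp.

(5.1478, 5.5227, 2.5495, 6.0415)

L_1 = √((0.0000−2.5000)² + (0.0000−4.5000)²) = 5.1478
L_2 = √((3.0000−2.5000)² + (10.0000−4.5000)²) = 5.5227
L_3 = √((0.0000−2.5000)² + (5.0000−4.5000)²) = 2.5495
L_4 = √((0.0000−2.5000)² + (10.0000−4.5000)²) = 6.0415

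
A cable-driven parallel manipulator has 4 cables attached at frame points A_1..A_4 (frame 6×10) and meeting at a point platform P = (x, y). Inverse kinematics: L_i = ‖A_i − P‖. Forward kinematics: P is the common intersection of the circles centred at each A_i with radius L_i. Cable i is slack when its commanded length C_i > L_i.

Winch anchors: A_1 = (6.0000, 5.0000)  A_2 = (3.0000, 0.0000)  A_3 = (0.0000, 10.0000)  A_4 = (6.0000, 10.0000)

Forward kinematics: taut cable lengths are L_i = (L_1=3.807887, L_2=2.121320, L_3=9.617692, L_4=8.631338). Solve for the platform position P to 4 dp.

circle eqns → linear via eq_j − eq_1; set k_j = A_j·A_j − L_j²
k_1 = 36.0000+25.0000−14.5000 = 46.5000
6.0000·x + 10.0000·y = k_1−k_2 = 42.0000
12.0000·x − 10.0000·y = k_1−k_3 = 39.0000
0.0000·x − 10.0000·y = k_1−k_4 = -15.0000
solve first two rows → x=4.5000, y=1.5000
check cable 4: ‖A_4−P‖² = 74.5000 ≈ L_4² = 74.5000 ✓

(4.5000, 1.5000)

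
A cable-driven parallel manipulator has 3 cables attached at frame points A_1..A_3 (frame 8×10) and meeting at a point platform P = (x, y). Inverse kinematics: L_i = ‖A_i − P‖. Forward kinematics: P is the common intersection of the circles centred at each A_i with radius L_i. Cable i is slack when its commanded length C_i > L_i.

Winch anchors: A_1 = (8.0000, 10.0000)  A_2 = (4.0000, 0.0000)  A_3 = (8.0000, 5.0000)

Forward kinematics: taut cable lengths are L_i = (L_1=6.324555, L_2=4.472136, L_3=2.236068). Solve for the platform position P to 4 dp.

(6.0000, 4.0000)

each cable: (A_i−P)·(A_i−P) = L_i²; let q_i = ‖A_i‖²−L_i²
q_1 = 64.0000+100.0000−40.0000 = 124.0000
row 1: 8.0000x + 20.0000y = 128.0000  (q_2=-4.0000)
row 2: 0.0000x + 10.0000y = 40.0000  (q_3=84.0000)
Cramer on rows 1–2 → x = 6.0000, y = 4.0000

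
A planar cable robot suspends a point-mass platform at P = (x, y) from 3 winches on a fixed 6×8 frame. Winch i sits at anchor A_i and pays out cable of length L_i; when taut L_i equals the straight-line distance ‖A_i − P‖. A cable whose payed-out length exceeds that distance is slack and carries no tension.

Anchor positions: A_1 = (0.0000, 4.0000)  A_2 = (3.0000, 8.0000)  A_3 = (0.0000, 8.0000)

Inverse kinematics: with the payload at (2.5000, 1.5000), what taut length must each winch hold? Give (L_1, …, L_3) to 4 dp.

L_1: Δ = A_1−P = (-2.5000, 2.5000) → ‖Δ‖ = √12.5000 = 3.5355
L_2: Δ = A_2−P = (0.5000, 6.5000) → ‖Δ‖ = √42.5000 = 6.5192
L_3: Δ = A_3−P = (-2.5000, 6.5000) → ‖Δ‖ = √48.5000 = 6.9642

(3.5355, 6.5192, 6.9642)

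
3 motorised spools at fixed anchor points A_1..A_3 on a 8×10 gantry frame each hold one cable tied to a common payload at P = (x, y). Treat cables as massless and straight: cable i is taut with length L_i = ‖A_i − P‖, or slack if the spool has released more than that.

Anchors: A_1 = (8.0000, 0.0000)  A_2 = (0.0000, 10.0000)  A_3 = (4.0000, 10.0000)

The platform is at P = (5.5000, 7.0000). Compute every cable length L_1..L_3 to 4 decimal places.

(7.4330, 6.2650, 3.3541)

L_1: Δ = A_1−P = (2.5000, -7.0000) → ‖Δ‖ = √55.2500 = 7.4330
L_2: Δ = A_2−P = (-5.5000, 3.0000) → ‖Δ‖ = √39.2500 = 6.2650
L_3: Δ = A_3−P = (-1.5000, 3.0000) → ‖Δ‖ = √11.2500 = 3.3541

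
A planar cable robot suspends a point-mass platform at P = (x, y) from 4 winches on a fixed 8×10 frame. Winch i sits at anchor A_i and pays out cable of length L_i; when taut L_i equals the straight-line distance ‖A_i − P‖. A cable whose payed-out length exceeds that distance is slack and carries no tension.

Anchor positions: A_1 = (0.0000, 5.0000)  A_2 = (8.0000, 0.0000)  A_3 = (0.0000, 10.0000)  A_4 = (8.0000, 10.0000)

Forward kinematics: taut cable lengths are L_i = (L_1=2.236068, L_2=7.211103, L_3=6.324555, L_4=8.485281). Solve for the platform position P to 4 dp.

(2.0000, 4.0000)

circle eqns → linear via eq_j − eq_1; set k_j = A_j·A_j − L_j²
k_1 = 0.0000+25.0000−5.0000 = 20.0000
-16.0000·x + 10.0000·y = k_1−k_2 = 8.0000
0.0000·x − 10.0000·y = k_1−k_3 = -40.0000
-16.0000·x − 10.0000·y = k_1−k_4 = -72.0000
solve first two rows → x=2.0000, y=4.0000
check cable 4: ‖A_4−P‖² = 72.0000 ≈ L_4² = 72.0000 ✓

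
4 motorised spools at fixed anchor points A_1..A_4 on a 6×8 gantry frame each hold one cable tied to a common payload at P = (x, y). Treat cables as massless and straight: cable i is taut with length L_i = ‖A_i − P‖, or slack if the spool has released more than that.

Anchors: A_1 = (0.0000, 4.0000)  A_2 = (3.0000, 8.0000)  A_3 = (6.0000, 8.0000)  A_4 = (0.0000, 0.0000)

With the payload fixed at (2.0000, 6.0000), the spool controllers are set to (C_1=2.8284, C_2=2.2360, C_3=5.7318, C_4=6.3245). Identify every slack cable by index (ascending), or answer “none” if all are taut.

3

cable 1: L_1 = ‖A_1−P‖ = 2.8284;  C_1 = 2.8284 → taut
cable 2: L_2 = ‖A_2−P‖ = 2.2361;  C_2 = 2.2360 → taut
cable 3: L_3 = ‖A_3−P‖ = 4.4721;  C_3 = 5.7318 → slack
cable 4: L_4 = ‖A_4−P‖ = 6.3246;  C_4 = 6.3245 → taut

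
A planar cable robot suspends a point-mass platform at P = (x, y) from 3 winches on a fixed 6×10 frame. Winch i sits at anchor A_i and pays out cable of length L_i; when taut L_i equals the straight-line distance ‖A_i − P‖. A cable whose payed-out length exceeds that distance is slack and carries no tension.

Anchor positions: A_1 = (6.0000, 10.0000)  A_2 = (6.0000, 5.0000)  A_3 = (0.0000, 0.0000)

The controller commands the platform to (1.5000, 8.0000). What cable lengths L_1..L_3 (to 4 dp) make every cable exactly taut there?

(4.9244, 5.4083, 8.1394)

L_1 = √((6.0000−1.5000)² + (10.0000−8.0000)²) = 4.9244
L_2 = √((6.0000−1.5000)² + (5.0000−8.0000)²) = 5.4083
L_3 = √((0.0000−1.5000)² + (0.0000−8.0000)²) = 8.1394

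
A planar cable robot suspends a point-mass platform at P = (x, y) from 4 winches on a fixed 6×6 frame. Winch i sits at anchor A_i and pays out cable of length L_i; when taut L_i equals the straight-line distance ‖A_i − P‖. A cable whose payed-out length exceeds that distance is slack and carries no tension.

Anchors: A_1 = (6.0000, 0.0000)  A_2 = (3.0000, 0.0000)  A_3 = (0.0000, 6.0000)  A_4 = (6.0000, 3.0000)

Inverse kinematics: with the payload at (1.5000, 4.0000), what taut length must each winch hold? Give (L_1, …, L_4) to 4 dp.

cable 1: Δx=4.5000, Δy=-4.0000; L_1 = √(Δx²+Δy²) = 6.0208
cable 2: Δx=1.5000, Δy=-4.0000; L_2 = √(Δx²+Δy²) = 4.2720
cable 3: Δx=-1.5000, Δy=2.0000; L_3 = √(Δx²+Δy²) = 2.5000
cable 4: Δx=4.5000, Δy=-1.0000; L_4 = √(Δx²+Δy²) = 4.6098

(6.0208, 4.2720, 2.5000, 4.6098)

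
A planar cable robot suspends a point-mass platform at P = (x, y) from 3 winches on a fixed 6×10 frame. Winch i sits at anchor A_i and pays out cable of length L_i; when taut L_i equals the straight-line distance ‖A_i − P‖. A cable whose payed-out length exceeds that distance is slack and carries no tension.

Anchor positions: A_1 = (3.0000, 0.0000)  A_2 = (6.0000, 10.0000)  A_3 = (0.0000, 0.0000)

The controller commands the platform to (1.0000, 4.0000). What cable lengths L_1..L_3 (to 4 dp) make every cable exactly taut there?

L_1 = √((3.0000−1.0000)² + (0.0000−4.0000)²) = 4.4721
L_2 = √((6.0000−1.0000)² + (10.0000−4.0000)²) = 7.8102
L_3 = √((0.0000−1.0000)² + (0.0000−4.0000)²) = 4.1231

(4.4721, 7.8102, 4.1231)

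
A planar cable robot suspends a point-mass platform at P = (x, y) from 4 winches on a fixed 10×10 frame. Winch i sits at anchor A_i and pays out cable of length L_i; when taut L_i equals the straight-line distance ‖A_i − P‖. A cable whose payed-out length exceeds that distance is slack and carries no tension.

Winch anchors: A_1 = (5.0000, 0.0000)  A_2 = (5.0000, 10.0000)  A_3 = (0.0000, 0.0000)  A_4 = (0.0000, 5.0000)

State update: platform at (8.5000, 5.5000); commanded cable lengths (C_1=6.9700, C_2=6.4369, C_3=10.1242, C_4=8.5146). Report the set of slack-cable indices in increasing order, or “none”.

cable 1: √((-3.5000)²+(-5.5000)²)=6.5192, C_1=6.9700: slack
cable 2: √((-3.5000)²+(4.5000)²)=5.7009, C_2=6.4369: slack
cable 3: √((-8.5000)²+(-5.5000)²)=10.1242, C_3=10.1242: taut
cable 4: √((-8.5000)²+(-0.5000)²)=8.5147, C_4=8.5146: taut

1, 2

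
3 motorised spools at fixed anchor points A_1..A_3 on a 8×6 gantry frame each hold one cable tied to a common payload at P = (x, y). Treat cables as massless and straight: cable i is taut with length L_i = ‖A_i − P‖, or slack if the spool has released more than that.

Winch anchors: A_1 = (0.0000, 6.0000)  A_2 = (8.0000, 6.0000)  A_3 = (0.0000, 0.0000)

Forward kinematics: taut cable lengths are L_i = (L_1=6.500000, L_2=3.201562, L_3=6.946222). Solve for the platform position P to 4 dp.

(6.0000, 3.5000)

expand ‖A_i−P‖²=L_i² and subtract eq 1 (k_i ≔ ‖A_i‖²−L_i²)
k_1 = 0.0000+36.0000−42.2500 = -6.2500
eq1−eq2 → [-16.0000  0.0000]·P = -96.0000
eq1−eq3 → [0.0000  12.0000]·P = 42.0000
2×2 solve → P = (6.0000, 3.5000)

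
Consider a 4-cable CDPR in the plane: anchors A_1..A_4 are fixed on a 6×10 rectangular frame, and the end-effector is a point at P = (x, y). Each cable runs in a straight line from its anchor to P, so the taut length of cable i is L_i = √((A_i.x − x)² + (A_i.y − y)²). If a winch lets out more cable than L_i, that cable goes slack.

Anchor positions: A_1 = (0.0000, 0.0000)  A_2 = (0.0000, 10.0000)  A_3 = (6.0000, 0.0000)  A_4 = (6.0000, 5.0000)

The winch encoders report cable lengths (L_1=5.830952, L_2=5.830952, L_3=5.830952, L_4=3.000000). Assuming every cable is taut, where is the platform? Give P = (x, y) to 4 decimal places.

(3.0000, 5.0000)

each cable: (A_i−P)·(A_i−P) = L_i²; let c_i = ‖A_i‖²−L_i²
c_1 = 0.0000+0.0000−34.0000 = -34.0000
row 1: 0.0000x − 20.0000y = -100.0000  (c_2=66.0000)
row 2: -12.0000x + 0.0000y = -36.0000  (c_3=2.0000)
row 3: -12.0000x − 10.0000y = -86.0000  (c_4=52.0000)
Cramer on rows 1–2 → x = 3.0000, y = 5.0000
check cable 4: ‖A_4−P‖² = 9.0000 ≈ L_4² = 9.0000 ✓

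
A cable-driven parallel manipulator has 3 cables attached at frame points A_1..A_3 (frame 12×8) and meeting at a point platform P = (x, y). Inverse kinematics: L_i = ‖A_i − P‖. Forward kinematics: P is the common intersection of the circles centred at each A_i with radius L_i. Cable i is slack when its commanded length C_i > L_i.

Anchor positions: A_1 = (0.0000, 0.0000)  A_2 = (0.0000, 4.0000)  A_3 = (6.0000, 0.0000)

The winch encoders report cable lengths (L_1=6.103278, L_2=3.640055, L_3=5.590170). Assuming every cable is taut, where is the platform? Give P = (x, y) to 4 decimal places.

expand ‖A_i−P‖²=L_i² and subtract eq 1 (c_i ≔ ‖A_i‖²−L_i²)
c_1 = 0.0000+0.0000−37.2500 = -37.2500
eq1−eq2 → [0.0000  -8.0000]·P = -40.0000
eq1−eq3 → [-12.0000  0.0000]·P = -42.0000
2×2 solve → P = (3.5000, 5.0000)

(3.5000, 5.0000)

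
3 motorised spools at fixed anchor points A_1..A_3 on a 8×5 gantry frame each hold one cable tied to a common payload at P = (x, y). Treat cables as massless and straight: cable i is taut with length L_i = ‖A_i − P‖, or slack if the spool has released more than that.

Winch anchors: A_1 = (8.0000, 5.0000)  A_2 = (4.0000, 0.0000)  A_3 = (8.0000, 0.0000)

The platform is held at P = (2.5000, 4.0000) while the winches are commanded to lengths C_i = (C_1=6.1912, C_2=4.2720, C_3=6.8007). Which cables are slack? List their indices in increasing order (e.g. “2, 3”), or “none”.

i=1: geometric 5.5902 vs commanded 6.1912 ⇒ slack
i=2: geometric 4.2720 vs commanded 4.2720 ⇒ taut
i=3: geometric 6.8007 vs commanded 6.8007 ⇒ taut

1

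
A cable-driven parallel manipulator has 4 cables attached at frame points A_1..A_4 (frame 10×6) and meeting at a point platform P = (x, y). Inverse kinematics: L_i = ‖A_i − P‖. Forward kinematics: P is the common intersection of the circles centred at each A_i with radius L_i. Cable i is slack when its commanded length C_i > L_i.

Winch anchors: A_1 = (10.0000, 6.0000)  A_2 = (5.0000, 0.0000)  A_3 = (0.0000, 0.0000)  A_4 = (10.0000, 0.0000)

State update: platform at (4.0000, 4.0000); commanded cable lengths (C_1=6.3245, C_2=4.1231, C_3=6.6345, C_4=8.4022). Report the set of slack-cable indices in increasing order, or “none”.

cable 1: √((6.0000)²+(2.0000)²)=6.3246, C_1=6.3245: taut
cable 2: √((1.0000)²+(-4.0000)²)=4.1231, C_2=4.1231: taut
cable 3: √((-4.0000)²+(-4.0000)²)=5.6569, C_3=6.6345: slack
cable 4: √((6.0000)²+(-4.0000)²)=7.2111, C_4=8.4022: slack

3, 4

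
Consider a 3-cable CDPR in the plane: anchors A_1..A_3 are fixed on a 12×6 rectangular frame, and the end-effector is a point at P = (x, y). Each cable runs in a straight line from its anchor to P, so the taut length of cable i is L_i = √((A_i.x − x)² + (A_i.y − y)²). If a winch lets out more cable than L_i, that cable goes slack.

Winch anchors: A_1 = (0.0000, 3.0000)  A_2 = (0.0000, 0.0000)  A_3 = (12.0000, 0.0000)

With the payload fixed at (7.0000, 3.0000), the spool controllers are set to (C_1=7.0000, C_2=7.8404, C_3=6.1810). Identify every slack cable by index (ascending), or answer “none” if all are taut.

cable 1: L_1 = ‖A_1−P‖ = 7.0000;  C_1 = 7.0000 → taut
cable 2: L_2 = ‖A_2−P‖ = 7.6158;  C_2 = 7.8404 → slack
cable 3: L_3 = ‖A_3−P‖ = 5.8310;  C_3 = 6.1810 → slack

2, 3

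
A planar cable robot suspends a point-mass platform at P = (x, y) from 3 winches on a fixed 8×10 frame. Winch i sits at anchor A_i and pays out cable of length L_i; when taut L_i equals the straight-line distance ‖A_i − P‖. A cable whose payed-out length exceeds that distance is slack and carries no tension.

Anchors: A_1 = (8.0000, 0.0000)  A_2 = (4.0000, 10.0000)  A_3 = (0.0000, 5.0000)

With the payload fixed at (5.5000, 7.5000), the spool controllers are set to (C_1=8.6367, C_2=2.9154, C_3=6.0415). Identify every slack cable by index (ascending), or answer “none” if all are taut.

i=1: geometric 7.9057 vs commanded 8.6367 ⇒ slack
i=2: geometric 2.9155 vs commanded 2.9154 ⇒ taut
i=3: geometric 6.0415 vs commanded 6.0415 ⇒ taut

1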